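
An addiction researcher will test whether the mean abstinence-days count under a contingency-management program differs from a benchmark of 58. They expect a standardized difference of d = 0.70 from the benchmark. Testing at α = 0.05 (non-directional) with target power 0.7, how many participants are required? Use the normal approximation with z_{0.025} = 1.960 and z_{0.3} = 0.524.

n = 13

For a one-sample test: n = ((z_{α/2} + z_β) / d)².
z_{α/2} + z_β = 1.960 + 0.524 = 2.484.
n = (2.484 / 0.70)² = 3.549² = 12.59.
Round up.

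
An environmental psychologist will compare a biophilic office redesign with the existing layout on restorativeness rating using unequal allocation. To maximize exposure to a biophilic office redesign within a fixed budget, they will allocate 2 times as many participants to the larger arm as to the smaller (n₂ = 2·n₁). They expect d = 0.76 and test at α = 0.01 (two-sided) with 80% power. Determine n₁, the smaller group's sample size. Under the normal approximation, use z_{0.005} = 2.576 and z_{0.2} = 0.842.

n₁ = 31

With allocation ratio k = n₂/n₁ = 2, Var(x̄₁−x̄₂) = σ²(1/n₁ + 1/(k·n₁)) = σ²·(k+1)/(k·n₁).
So n₁ = (1 + 1/k)·((z_{α/2} + z_β)/d)² = 1.500 × (3.418/0.76)².
n₁ = 1.500 × 20.23 = 30.3.
Round up: n₁ = 31, giving n₂ = 2 × 31 = 62.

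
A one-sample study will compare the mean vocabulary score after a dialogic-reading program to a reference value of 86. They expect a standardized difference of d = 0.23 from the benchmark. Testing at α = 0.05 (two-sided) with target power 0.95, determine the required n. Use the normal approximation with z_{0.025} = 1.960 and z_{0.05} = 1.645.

For a one-sample test: n = ((z_{α/2} + z_β) / d)².
z_{α/2} + z_β = 1.960 + 1.645 = 3.605.
n = (3.605 / 0.23)² = 15.674² = 245.67.
Round up.

n = 246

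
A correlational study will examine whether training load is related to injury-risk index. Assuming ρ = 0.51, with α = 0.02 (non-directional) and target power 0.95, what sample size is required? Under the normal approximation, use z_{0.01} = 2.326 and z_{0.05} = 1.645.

Fisher's z: C = ½·ln((1+r)/(1−r)) = ½·ln(3.0816) = 0.5627.
n = ((z_{α/2} + z_β)/C)² + 3.
(2.326 + 1.645) / 0.5627 = 3.971 / 0.5627 = 7.057.
n = 7.057² + 3 = 49.80 + 3 = 52.8.
Round up.

n = 53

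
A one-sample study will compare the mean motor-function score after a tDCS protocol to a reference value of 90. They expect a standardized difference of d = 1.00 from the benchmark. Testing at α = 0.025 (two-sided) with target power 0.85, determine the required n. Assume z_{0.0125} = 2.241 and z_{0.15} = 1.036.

n = 11

For a one-sample test: n = ((z_{α/2} + z_β) / d)².
z_{α/2} + z_β = 2.241 + 1.036 = 3.277.
n = (3.277 / 1.00)² = 3.277² = 10.74.
Round up.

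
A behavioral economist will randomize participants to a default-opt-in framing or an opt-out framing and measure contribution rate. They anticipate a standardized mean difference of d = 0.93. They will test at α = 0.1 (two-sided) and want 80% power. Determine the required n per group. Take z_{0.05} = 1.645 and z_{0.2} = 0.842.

For two independent groups with equal n: n = 2·((z_{α/2} + z_β) / d)².
z_{α/2} + z_β = 1.645 + 0.842 = 2.487.
n = 2 × (2.487 / 0.93)² = 2 × 2.674² = 2 × 7.15 = 14.3.
Round up to the next whole participant.

n = 15 per group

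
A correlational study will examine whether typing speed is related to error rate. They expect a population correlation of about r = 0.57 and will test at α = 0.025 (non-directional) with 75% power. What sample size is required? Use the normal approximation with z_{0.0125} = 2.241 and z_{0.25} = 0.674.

n = 24

Fisher's z: C = ½·ln((1+r)/(1−r)) = ½·ln(3.6512) = 0.6475.
n = ((z_{α/2} + z_β)/C)² + 3.
(2.241 + 0.674) / 0.6475 = 2.915 / 0.6475 = 4.502.
n = 4.502² + 3 = 20.27 + 3 = 23.3.
Round up.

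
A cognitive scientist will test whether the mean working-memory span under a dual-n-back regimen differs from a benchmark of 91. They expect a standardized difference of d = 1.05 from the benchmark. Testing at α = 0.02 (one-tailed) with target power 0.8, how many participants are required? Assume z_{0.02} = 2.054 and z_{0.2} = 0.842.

n = 8

For a one-sample test: n = ((z_{α} + z_β) / d)².
z_{α} + z_β = 2.054 + 0.842 = 2.896.
n = (2.896 / 1.05)² = 2.758² = 7.61.
Round up.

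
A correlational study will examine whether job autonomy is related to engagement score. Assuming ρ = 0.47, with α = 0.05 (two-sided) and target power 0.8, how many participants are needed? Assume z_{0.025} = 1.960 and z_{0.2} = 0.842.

Fisher's z: C = ½·ln((1+r)/(1−r)) = ½·ln(2.7736) = 0.5101.
n = ((z_{α/2} + z_β)/C)² + 3.
(1.960 + 0.842) / 0.5101 = 2.802 / 0.5101 = 5.493.
n = 5.493² + 3 = 30.17 + 3 = 33.2.
Round up.

n = 34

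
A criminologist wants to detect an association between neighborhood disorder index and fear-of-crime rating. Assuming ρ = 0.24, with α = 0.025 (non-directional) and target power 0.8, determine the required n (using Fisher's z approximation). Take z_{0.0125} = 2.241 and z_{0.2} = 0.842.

n = 162

Fisher's z: C = ½·ln((1+r)/(1−r)) = ½·ln(1.6316) = 0.2448.
n = ((z_{α/2} + z_β)/C)² + 3.
(2.241 + 0.842) / 0.2448 = 3.083 / 0.2448 = 12.594.
n = 12.594² + 3 = 158.61 + 3 = 161.6.
Round up.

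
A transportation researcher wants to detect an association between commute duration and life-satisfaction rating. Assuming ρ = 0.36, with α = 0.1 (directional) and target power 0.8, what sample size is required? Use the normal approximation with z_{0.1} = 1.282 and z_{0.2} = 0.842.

Fisher's z: C = ½·ln((1+r)/(1−r)) = ½·ln(2.1250) = 0.3769.
n = ((z_{α} + z_β)/C)² + 3.
(1.282 + 0.842) / 0.3769 = 2.124 / 0.3769 = 5.635.
n = 5.635² + 3 = 31.76 + 3 = 34.8.
Round up.

n = 35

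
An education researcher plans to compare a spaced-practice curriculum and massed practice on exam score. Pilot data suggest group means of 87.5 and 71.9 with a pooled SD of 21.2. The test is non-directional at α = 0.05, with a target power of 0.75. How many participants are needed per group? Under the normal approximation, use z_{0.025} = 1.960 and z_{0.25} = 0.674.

n = 26 per group

Cohen's d = |M₁ − M₂| / SD_pooled = |87.5 − 71.9| / 21.2 = 15.6 / 21.2 = 0.736.
For two independent groups with equal n: n = 2·((z_{α/2} + z_β) / d)².
z_{α/2} + z_β = 1.960 + 0.674 = 2.634.
n = 2 × (2.634 / 0.736)² = 2 × 3.579² = 2 × 12.81 = 25.6.
Round up to the next whole participant.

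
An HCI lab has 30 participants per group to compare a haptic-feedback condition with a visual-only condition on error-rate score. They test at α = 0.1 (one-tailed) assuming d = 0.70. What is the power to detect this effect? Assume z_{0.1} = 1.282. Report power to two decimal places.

power ≈ 0.92

For two equal groups, power = Φ(d·√(n/2) − z_{α}).
d·√(n/2) = 0.70 × √(30/2) = 0.70 × 3.873 = 2.711.
z_β = 2.711 − 1.282 = 1.429.
Power = Φ(1.429) = 0.924.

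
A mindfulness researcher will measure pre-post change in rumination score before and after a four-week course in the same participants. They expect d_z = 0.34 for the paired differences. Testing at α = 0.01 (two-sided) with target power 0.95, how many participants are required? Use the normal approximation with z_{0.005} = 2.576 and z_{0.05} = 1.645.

For a paired (one-sample on differences) test: n = ((z_{α/2} + z_β) / d)².
z_{α/2} + z_β = 2.576 + 1.645 = 4.221.
n = (4.221 / 0.34)² = 12.415² = 154.12.
Round up.

n = 155 pairs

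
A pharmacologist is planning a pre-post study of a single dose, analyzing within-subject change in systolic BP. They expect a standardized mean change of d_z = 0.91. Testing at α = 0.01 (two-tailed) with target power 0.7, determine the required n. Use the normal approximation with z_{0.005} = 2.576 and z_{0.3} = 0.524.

n = 12 pairs

For a paired (one-sample on differences) test: n = ((z_{α/2} + z_β) / d)².
z_{α/2} + z_β = 2.576 + 0.524 = 3.100.
n = (3.100 / 0.91)² = 3.407² = 11.60.
Round up.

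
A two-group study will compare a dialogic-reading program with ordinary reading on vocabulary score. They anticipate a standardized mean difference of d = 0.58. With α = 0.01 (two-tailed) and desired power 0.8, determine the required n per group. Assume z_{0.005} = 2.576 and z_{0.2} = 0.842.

n = 70 per group

For two independent groups with equal n: n = 2·((z_{α/2} + z_β) / d)².
z_{α/2} + z_β = 2.576 + 0.842 = 3.418.
n = 2 × (3.418 / 0.58)² = 2 × 5.893² = 2 × 34.73 = 69.5.
Round up to the next whole participant.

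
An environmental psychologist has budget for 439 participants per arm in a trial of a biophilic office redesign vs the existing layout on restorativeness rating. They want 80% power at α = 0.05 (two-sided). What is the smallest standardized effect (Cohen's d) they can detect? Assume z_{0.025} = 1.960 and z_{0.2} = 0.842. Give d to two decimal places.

For two independent groups of n = 439 each: d_min = (z_{α/2} + z_β)·√(2/n).
z-sum = 1.960 + 0.842 = 2.802.
d_min = 2.802 × √(2/439) = 2.802 × 0.0675 = 0.189.

d_min ≈ 0.19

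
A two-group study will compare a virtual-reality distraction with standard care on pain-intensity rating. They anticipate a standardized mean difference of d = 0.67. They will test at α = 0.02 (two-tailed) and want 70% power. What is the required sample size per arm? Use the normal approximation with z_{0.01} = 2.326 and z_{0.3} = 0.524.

For two independent groups with equal n: n = 2·((z_{α/2} + z_β) / d)².
z_{α/2} + z_β = 2.326 + 0.524 = 2.850.
n = 2 × (2.850 / 0.67)² = 2 × 4.254² = 2 × 18.09 = 36.2.
Round up to the next whole participant.

n = 37 per group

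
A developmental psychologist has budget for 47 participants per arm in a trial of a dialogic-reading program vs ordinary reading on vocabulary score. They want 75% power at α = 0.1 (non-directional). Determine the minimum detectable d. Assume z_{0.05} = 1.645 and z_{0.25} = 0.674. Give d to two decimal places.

d_min ≈ 0.48

For two independent groups of n = 47 each: d_min = (z_{α/2} + z_β)·√(2/n).
z-sum = 1.645 + 0.674 = 2.319.
d_min = 2.319 × √(2/47) = 2.319 × 0.2063 = 0.478.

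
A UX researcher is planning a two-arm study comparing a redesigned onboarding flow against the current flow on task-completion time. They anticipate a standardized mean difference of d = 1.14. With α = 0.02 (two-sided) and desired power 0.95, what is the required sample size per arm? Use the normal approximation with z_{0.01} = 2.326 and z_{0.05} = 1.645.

n = 25 per group

For two independent groups with equal n: n = 2·((z_{α/2} + z_β) / d)².
z_{α/2} + z_β = 2.326 + 1.645 = 3.971.
n = 2 × (3.971 / 1.14)² = 2 × 3.483² = 2 × 12.13 = 24.3.
Round up to the next whole participant.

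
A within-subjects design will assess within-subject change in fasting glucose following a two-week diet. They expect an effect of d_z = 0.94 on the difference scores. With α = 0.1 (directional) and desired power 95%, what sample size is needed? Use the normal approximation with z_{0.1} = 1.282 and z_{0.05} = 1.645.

n = 10 pairs

For a paired (one-sample on differences) test: n = ((z_{α} + z_β) / d)².
z_{α} + z_β = 1.282 + 1.645 = 2.927.
n = (2.927 / 0.94)² = 3.114² = 9.70.
Round up.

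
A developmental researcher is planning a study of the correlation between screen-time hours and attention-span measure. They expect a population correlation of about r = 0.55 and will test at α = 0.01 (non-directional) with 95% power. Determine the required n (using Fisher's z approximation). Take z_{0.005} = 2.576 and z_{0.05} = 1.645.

Fisher's z: C = ½·ln((1+r)/(1−r)) = ½·ln(3.4444) = 0.6184.
n = ((z_{α/2} + z_β)/C)² + 3.
(2.576 + 1.645) / 0.6184 = 4.221 / 0.6184 = 6.826.
n = 6.826² + 3 = 46.59 + 3 = 49.6.
Round up.

n = 50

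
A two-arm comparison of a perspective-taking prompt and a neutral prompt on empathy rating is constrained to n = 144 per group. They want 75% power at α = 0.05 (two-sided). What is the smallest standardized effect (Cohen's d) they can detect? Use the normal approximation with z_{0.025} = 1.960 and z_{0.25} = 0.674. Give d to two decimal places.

d_min ≈ 0.31

For two independent groups of n = 144 each: d_min = (z_{α/2} + z_β)·√(2/n).
z-sum = 1.960 + 0.674 = 2.634.
d_min = 2.634 × √(2/144) = 2.634 × 0.1179 = 0.310.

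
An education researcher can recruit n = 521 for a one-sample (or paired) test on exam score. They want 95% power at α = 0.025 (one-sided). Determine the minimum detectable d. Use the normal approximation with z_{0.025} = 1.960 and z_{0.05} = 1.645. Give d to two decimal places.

For a single sample (or paired design) of n = 521: d_min = (z_{α} + z_β)/√n.
z-sum = 1.960 + 1.645 = 3.605.
d_min = 3.605 / √521 = 3.605 / 22.825 = 0.158.

d_min ≈ 0.16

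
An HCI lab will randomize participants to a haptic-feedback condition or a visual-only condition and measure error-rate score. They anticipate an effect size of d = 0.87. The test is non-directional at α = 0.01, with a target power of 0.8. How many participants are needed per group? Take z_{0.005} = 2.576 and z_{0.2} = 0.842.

For two independent groups with equal n: n = 2·((z_{α/2} + z_β) / d)².
z_{α/2} + z_β = 2.576 + 0.842 = 3.418.
n = 2 × (3.418 / 0.87)² = 2 × 3.929² = 2 × 15.43 = 30.9.
Round up to the next whole participant.

n = 31 per group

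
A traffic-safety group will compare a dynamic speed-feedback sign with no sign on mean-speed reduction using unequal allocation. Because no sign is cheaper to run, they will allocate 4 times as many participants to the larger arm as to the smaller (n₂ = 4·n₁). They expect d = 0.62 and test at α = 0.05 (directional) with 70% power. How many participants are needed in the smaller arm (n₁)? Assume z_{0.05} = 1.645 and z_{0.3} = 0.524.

n₁ = 16

With allocation ratio k = n₂/n₁ = 4, Var(x̄₁−x̄₂) = σ²(1/n₁ + 1/(k·n₁)) = σ²·(k+1)/(k·n₁).
So n₁ = (1 + 1/k)·((z_{α} + z_β)/d)² = 1.250 × (2.169/0.62)².
n₁ = 1.250 × 12.24 = 15.3.
Round up: n₁ = 16, giving n₂ = 4 × 16 = 64.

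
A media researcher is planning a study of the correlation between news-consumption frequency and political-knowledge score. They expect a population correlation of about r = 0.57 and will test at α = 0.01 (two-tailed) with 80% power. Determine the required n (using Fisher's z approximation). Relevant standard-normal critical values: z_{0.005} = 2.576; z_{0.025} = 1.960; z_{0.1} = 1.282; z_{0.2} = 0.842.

Fisher's z: C = ½·ln((1+r)/(1−r)) = ½·ln(3.6512) = 0.6475.
n = ((z_{α/2} + z_β)/C)² + 3.
(2.576 + 0.842) / 0.6475 = 3.418 / 0.6475 = 5.279.
n = 5.279² + 3 = 27.87 + 3 = 30.9.
Round up.

n = 31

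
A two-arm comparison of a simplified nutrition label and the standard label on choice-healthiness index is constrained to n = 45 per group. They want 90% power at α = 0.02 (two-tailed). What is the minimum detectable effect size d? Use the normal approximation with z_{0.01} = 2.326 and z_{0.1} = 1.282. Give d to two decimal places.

For two independent groups of n = 45 each: d_min = (z_{α/2} + z_β)·√(2/n).
z-sum = 2.326 + 1.282 = 3.608.
d_min = 3.608 × √(2/45) = 3.608 × 0.2108 = 0.761.

d_min ≈ 0.76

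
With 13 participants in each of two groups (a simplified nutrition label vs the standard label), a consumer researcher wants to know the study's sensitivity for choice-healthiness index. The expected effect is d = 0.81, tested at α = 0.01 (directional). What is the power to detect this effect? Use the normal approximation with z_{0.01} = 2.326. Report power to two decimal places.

For two equal groups, power = Φ(d·√(n/2) − z_{α}).
d·√(n/2) = 0.81 × √(13/2) = 0.81 × 2.550 = 2.065.
z_β = 2.065 − 2.326 = -0.261.
Power = Φ(-0.261) = 0.397.

power ≈ 0.40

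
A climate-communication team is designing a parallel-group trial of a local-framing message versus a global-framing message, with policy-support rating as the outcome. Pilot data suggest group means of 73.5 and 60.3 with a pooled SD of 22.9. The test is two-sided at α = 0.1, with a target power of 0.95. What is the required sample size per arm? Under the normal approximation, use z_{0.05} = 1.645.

n = 66 per group

Cohen's d = |M₁ − M₂| / SD_pooled = |73.5 − 60.3| / 22.9 = 13.2 / 22.9 = 0.576.
For two independent groups with equal n: n = 2·((z_{α/2} + z_β) / d)².
z_{α/2} + z_β = 1.645 + 1.645 = 3.290.
n = 2 × (3.290 / 0.576)² = 2 × 5.712² = 2 × 32.62 = 65.2.
Round up to the next whole participant.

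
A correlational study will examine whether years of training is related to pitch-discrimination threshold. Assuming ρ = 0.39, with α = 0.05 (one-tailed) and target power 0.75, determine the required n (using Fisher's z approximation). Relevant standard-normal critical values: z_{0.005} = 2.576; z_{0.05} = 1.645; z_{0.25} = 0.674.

n = 35

Fisher's z: C = ½·ln((1+r)/(1−r)) = ½·ln(2.2787) = 0.4118.
n = ((z_{α} + z_β)/C)² + 3.
(1.645 + 0.674) / 0.4118 = 2.319 / 0.4118 = 5.631.
n = 5.631² + 3 = 31.71 + 3 = 34.7.
Round up.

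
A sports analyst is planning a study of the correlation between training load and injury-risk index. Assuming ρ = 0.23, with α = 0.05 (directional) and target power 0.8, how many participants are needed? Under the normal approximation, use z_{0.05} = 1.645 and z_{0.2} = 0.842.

n = 116

Fisher's z: C = ½·ln((1+r)/(1−r)) = ½·ln(1.5974) = 0.2342.
n = ((z_{α} + z_β)/C)² + 3.
(1.645 + 0.842) / 0.2342 = 2.487 / 0.2342 = 10.619.
n = 10.619² + 3 = 112.77 + 3 = 115.8.
Round up.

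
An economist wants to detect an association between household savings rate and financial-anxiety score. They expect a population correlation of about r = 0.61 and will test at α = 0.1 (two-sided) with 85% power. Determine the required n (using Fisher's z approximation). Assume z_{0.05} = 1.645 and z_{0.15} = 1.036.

n = 18

Fisher's z: C = ½·ln((1+r)/(1−r)) = ½·ln(4.1282) = 0.7089.
n = ((z_{α/2} + z_β)/C)² + 3.
(1.645 + 1.036) / 0.7089 = 2.681 / 0.7089 = 3.782.
n = 3.782² + 3 = 14.30 + 3 = 17.3.
Round up.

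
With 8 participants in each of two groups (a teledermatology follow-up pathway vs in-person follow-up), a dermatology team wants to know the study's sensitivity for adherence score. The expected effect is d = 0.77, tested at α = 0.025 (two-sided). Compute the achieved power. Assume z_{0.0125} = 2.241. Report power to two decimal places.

power ≈ 0.24

For two equal groups, power = Φ(d·√(n/2) − z_{α/2}).
d·√(n/2) = 0.77 × √(8/2) = 0.77 × 2.000 = 1.540.
z_β = 1.540 − 2.241 = -0.701.
Power = Φ(-0.701) = 0.242.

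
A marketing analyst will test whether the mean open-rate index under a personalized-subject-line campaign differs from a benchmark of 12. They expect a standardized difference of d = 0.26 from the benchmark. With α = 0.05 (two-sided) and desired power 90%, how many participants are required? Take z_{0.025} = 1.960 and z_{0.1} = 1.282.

For a one-sample test: n = ((z_{α/2} + z_β) / d)².
z_{α/2} + z_β = 1.960 + 1.282 = 3.242.
n = (3.242 / 0.26)² = 12.469² = 155.48.
Round up.

n = 156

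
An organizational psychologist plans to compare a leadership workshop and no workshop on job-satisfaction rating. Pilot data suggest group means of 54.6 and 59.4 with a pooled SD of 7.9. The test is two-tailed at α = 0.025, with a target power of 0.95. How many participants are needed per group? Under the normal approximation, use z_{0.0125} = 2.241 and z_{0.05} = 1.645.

n = 82 per group

Cohen's d = |M₁ − M₂| / SD_pooled = |54.6 − 59.4| / 7.9 = 4.8 / 7.9 = 0.608.
For two independent groups with equal n: n = 2·((z_{α/2} + z_β) / d)².
z_{α/2} + z_β = 2.241 + 1.645 = 3.886.
n = 2 × (3.886 / 0.608)² = 2 × 6.391² = 2 × 40.85 = 81.7.
Round up to the next whole participant.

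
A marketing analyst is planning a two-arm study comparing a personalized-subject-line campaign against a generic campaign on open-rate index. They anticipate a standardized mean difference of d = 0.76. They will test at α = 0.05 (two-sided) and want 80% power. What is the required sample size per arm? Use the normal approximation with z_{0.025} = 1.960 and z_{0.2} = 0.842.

n = 28 per group

For two independent groups with equal n: n = 2·((z_{α/2} + z_β) / d)².
z_{α/2} + z_β = 1.960 + 0.842 = 2.802.
n = 2 × (2.802 / 0.76)² = 2 × 3.687² = 2 × 13.59 = 27.2.
Round up to the next whole participant.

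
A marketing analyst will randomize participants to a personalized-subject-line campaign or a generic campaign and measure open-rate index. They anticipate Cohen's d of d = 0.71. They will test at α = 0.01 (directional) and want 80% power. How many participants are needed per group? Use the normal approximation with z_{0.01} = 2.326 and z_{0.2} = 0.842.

For two independent groups with equal n: n = 2·((z_{α} + z_β) / d)².
z_{α} + z_β = 2.326 + 0.842 = 3.168.
n = 2 × (3.168 / 0.71)² = 2 × 4.462² = 2 × 19.91 = 39.8.
Round up to the next whole participant.

n = 40 per group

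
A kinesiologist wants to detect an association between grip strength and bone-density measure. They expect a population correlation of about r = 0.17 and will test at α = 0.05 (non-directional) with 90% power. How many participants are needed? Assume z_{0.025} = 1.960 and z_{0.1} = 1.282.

n = 360

Fisher's z: C = ½·ln((1+r)/(1−r)) = ½·ln(1.4096) = 0.1717.
n = ((z_{α/2} + z_β)/C)² + 3.
(1.960 + 1.282) / 0.1717 = 3.242 / 0.1717 = 18.882.
n = 18.882² + 3 = 356.52 + 3 = 359.5.
Round up.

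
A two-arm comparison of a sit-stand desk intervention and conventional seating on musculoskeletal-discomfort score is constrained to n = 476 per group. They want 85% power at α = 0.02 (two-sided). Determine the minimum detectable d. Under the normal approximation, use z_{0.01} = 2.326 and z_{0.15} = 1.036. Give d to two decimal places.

For two independent groups of n = 476 each: d_min = (z_{α/2} + z_β)·√(2/n).
z-sum = 2.326 + 1.036 = 3.362.
d_min = 3.362 × √(2/476) = 3.362 × 0.0648 = 0.218.

d_min ≈ 0.22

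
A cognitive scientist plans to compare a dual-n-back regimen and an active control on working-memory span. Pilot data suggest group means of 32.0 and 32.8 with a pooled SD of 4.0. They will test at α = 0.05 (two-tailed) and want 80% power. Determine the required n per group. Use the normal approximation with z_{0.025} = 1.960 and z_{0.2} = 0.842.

n = 393 per group

Cohen's d = |M₁ − M₂| / SD_pooled = |32.0 − 32.8| / 4.0 = 0.8 / 4.0 = 0.200.
For two independent groups with equal n: n = 2·((z_{α/2} + z_β) / d)².
z_{α/2} + z_β = 1.960 + 0.842 = 2.802.
n = 2 × (2.802 / 0.200)² = 2 × 14.010² = 2 × 196.28 = 392.6.
Round up to the next whole participant.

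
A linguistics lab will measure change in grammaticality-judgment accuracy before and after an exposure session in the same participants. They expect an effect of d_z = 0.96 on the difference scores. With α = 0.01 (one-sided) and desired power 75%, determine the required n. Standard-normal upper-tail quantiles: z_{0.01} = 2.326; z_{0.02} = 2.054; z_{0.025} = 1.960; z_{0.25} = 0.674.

For a paired (one-sample on differences) test: n = ((z_{α} + z_β) / d)².
z_{α} + z_β = 2.326 + 0.674 = 3.000.
n = (3.000 / 0.96)² = 3.125² = 9.77.
Round up.

n = 10 pairs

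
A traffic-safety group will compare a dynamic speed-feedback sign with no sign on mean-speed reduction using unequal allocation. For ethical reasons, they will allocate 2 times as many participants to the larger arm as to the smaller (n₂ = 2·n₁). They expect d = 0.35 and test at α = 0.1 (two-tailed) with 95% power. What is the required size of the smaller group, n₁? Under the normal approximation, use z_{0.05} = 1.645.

n₁ = 133

With allocation ratio k = n₂/n₁ = 2, Var(x̄₁−x̄₂) = σ²(1/n₁ + 1/(k·n₁)) = σ²·(k+1)/(k·n₁).
So n₁ = (1 + 1/k)·((z_{α/2} + z_β)/d)² = 1.500 × (3.290/0.35)².
n₁ = 1.500 × 88.36 = 132.5.
Round up: n₁ = 133, giving n₂ = 2 × 133 = 266.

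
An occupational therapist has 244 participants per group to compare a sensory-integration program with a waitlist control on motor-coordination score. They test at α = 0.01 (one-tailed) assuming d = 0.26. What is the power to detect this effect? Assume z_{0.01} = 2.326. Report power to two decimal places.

power ≈ 0.71

For two equal groups, power = Φ(d·√(n/2) − z_{α}).
d·√(n/2) = 0.26 × √(244/2) = 0.26 × 11.045 = 2.872.
z_β = 2.872 − 2.326 = 0.546.
Power = Φ(0.546) = 0.707.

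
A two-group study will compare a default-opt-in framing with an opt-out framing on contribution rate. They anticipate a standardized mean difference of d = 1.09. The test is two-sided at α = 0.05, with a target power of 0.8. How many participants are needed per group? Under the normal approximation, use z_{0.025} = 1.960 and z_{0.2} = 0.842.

For two independent groups with equal n: n = 2·((z_{α/2} + z_β) / d)².
z_{α/2} + z_β = 1.960 + 0.842 = 2.802.
n = 2 × (2.802 / 1.09)² = 2 × 2.571² = 2 × 6.61 = 13.2.
Round up to the next whole participant.

n = 14 per group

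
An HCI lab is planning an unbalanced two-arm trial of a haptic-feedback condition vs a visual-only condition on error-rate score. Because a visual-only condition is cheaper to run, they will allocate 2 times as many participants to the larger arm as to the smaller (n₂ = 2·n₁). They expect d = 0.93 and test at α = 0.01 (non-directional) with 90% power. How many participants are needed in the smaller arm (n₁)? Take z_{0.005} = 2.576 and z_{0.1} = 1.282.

With allocation ratio k = n₂/n₁ = 2, Var(x̄₁−x̄₂) = σ²(1/n₁ + 1/(k·n₁)) = σ²·(k+1)/(k·n₁).
So n₁ = (1 + 1/k)·((z_{α/2} + z_β)/d)² = 1.500 × (3.858/0.93)².
n₁ = 1.500 × 17.21 = 25.8.
Round up: n₁ = 26, giving n₂ = 2 × 26 = 52.

n₁ = 26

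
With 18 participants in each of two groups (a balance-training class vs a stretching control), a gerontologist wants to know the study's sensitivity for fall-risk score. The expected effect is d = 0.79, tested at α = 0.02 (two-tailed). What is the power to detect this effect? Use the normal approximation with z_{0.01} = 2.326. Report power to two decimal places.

power ≈ 0.52

For two equal groups, power = Φ(d·√(n/2) − z_{α/2}).
d·√(n/2) = 0.79 × √(18/2) = 0.79 × 3.000 = 2.370.
z_β = 2.370 − 2.326 = 0.044.
Power = Φ(0.044) = 0.518.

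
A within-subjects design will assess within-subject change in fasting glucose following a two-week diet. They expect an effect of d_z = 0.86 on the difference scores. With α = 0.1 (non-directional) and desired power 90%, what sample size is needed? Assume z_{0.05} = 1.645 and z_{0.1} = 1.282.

n = 12 pairs

For a paired (one-sample on differences) test: n = ((z_{α/2} + z_β) / d)².
z_{α/2} + z_β = 1.645 + 1.282 = 2.927.
n = (2.927 / 0.86)² = 3.403² = 11.58.
Round up.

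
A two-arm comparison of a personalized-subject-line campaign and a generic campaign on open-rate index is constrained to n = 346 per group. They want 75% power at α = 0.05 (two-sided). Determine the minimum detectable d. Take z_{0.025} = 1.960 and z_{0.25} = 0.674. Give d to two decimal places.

For two independent groups of n = 346 each: d_min = (z_{α/2} + z_β)·√(2/n).
z-sum = 1.960 + 0.674 = 2.634.
d_min = 2.634 × √(2/346) = 2.634 × 0.0760 = 0.200.

d_min ≈ 0.20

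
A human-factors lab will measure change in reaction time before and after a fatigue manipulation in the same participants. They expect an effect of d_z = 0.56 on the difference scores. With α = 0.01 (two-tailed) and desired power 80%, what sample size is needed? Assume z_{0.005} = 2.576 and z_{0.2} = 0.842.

n = 38 pairs

For a paired (one-sample on differences) test: n = ((z_{α/2} + z_β) / d)².
z_{α/2} + z_β = 2.576 + 0.842 = 3.418.
n = (3.418 / 0.56)² = 6.104² = 37.25.
Round up.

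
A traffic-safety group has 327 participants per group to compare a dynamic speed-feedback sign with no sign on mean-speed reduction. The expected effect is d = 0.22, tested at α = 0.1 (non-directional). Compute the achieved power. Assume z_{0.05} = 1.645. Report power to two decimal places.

power ≈ 0.88

For two equal groups, power = Φ(d·√(n/2) − z_{α/2}).
d·√(n/2) = 0.22 × √(327/2) = 0.22 × 12.787 = 2.813.
z_β = 2.813 − 1.645 = 1.168.
Power = Φ(1.168) = 0.879.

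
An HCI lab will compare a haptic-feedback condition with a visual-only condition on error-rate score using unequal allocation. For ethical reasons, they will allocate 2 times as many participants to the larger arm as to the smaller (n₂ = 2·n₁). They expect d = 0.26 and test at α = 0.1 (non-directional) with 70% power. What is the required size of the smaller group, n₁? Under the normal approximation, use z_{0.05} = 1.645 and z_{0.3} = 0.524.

With allocation ratio k = n₂/n₁ = 2, Var(x̄₁−x̄₂) = σ²(1/n₁ + 1/(k·n₁)) = σ²·(k+1)/(k·n₁).
So n₁ = (1 + 1/k)·((z_{α/2} + z_β)/d)² = 1.500 × (2.169/0.26)².
n₁ = 1.500 × 69.59 = 104.4.
Round up: n₁ = 105, giving n₂ = 2 × 105 = 210.

n₁ = 105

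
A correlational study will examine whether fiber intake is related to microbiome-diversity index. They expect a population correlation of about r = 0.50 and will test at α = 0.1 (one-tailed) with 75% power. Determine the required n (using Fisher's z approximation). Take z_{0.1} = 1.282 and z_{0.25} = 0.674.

Fisher's z: C = ½·ln((1+r)/(1−r)) = ½·ln(3.0000) = 0.5493.
n = ((z_{α} + z_β)/C)² + 3.
(1.282 + 0.674) / 0.5493 = 1.956 / 0.5493 = 3.561.
n = 3.561² + 3 = 12.68 + 3 = 15.7.
Round up.

n = 16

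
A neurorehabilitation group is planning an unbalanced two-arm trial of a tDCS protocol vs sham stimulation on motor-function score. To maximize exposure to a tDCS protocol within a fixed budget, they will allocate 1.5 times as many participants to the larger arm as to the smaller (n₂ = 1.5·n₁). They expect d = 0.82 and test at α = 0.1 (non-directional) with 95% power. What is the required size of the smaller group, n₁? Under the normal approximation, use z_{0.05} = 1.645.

With allocation ratio k = n₂/n₁ = 1.5, Var(x̄₁−x̄₂) = σ²(1/n₁ + 1/(k·n₁)) = σ²·(k+1)/(k·n₁).
So n₁ = (1 + 1/k)·((z_{α/2} + z_β)/d)² = 1.667 × (3.290/0.82)².
n₁ = 1.667 × 16.10 = 26.8.
Round up: n₁ = 27, giving n₂ = ⌈1.5 × 27⌉ = ⌈40.5⌉ = 41.

n₁ = 27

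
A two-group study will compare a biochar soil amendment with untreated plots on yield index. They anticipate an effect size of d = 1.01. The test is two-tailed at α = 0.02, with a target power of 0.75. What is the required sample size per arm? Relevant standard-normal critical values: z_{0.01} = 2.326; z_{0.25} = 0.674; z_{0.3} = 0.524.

For two independent groups with equal n: n = 2·((z_{α/2} + z_β) / d)².
z_{α/2} + z_β = 2.326 + 0.674 = 3.000.
n = 2 × (3.000 / 1.01)² = 2 × 2.970² = 2 × 8.82 = 17.6.
Round up to the next whole participant.

n = 18 per group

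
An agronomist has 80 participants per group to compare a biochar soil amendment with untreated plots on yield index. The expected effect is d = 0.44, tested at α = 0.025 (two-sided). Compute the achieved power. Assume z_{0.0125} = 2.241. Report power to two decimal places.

For two equal groups, power = Φ(d·√(n/2) − z_{α/2}).
d·√(n/2) = 0.44 × √(80/2) = 0.44 × 6.325 = 2.783.
z_β = 2.783 − 2.241 = 0.542.
Power = Φ(0.542) = 0.706.

power ≈ 0.71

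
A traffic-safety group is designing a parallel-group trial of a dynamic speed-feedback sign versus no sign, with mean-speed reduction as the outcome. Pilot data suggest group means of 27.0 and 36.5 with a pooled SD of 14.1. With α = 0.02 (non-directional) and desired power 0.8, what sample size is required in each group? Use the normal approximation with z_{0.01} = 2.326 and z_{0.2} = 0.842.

n = 45 per group

Cohen's d = |M₁ − M₂| / SD_pooled = |27.0 − 36.5| / 14.1 = 9.5 / 14.1 = 0.674.
For two independent groups with equal n: n = 2·((z_{α/2} + z_β) / d)².
z_{α/2} + z_β = 2.326 + 0.842 = 3.168.
n = 2 × (3.168 / 0.674)² = 2 × 4.700² = 2 × 22.09 = 44.2.
Round up to the next whole participant.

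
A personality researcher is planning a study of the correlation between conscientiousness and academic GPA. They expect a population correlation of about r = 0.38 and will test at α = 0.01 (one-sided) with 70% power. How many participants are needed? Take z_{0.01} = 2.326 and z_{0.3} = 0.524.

Fisher's z: C = ½·ln((1+r)/(1−r)) = ½·ln(2.2258) = 0.4001.
n = ((z_{α} + z_β)/C)² + 3.
(2.326 + 0.524) / 0.4001 = 2.850 / 0.4001 = 7.123.
n = 7.123² + 3 = 50.74 + 3 = 53.7.
Round up.

n = 54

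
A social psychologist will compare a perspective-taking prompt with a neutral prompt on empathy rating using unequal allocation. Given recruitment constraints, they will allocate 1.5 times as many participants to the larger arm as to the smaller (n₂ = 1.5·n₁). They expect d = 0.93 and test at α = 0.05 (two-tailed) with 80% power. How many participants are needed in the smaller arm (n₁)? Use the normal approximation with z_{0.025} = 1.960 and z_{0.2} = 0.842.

n₁ = 16

With allocation ratio k = n₂/n₁ = 1.5, Var(x̄₁−x̄₂) = σ²(1/n₁ + 1/(k·n₁)) = σ²·(k+1)/(k·n₁).
So n₁ = (1 + 1/k)·((z_{α/2} + z_β)/d)² = 1.667 × (2.802/0.93)².
n₁ = 1.667 × 9.08 = 15.1.
Round up: n₁ = 16, giving n₂ = 1.5 × 16 = 24.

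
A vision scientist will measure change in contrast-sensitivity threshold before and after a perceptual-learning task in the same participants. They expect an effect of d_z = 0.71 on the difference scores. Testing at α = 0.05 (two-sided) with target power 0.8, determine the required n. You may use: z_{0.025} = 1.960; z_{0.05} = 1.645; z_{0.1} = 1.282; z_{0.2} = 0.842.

n = 16 pairs

For a paired (one-sample on differences) test: n = ((z_{α/2} + z_β) / d)².
z_{α/2} + z_β = 1.960 + 0.842 = 2.802.
n = (2.802 / 0.71)² = 3.946² = 15.57.
Round up.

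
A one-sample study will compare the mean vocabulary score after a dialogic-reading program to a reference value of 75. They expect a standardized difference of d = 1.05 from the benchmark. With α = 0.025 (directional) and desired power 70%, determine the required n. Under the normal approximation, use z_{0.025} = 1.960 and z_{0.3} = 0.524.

n = 6

For a one-sample test: n = ((z_{α} + z_β) / d)².
z_{α} + z_β = 1.960 + 0.524 = 2.484.
n = (2.484 / 1.05)² = 2.366² = 5.60.
Round up.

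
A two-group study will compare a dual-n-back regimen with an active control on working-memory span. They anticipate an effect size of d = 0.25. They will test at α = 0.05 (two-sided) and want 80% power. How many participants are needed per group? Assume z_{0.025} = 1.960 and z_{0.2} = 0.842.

For two independent groups with equal n: n = 2·((z_{α/2} + z_β) / d)².
z_{α/2} + z_β = 1.960 + 0.842 = 2.802.
n = 2 × (2.802 / 0.25)² = 2 × 11.208² = 2 × 125.62 = 251.2.
Round up to the next whole participant.

n = 252 per group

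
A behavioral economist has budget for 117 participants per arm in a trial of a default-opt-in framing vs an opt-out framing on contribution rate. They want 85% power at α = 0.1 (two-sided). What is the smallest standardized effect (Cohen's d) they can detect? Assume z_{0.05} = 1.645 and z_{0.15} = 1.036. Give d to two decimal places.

For two independent groups of n = 117 each: d_min = (z_{α/2} + z_β)·√(2/n).
z-sum = 1.645 + 1.036 = 2.681.
d_min = 2.681 × √(2/117) = 2.681 × 0.1307 = 0.351.

d_min ≈ 0.35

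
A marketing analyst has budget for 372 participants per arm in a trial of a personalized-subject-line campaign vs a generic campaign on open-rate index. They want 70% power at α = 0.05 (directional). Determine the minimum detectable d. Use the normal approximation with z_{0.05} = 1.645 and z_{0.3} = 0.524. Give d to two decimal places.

For two independent groups of n = 372 each: d_min = (z_{α} + z_β)·√(2/n).
z-sum = 1.645 + 0.524 = 2.169.
d_min = 2.169 × √(2/372) = 2.169 × 0.0733 = 0.159.

d_min ≈ 0.16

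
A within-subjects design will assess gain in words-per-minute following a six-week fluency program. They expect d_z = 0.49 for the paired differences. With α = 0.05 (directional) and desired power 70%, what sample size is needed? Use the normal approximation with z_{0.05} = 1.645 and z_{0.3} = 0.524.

For a paired (one-sample on differences) test: n = ((z_{α} + z_β) / d)².
z_{α} + z_β = 1.645 + 0.524 = 2.169.
n = (2.169 / 0.49)² = 4.427² = 19.59.
Round up.

n = 20 pairs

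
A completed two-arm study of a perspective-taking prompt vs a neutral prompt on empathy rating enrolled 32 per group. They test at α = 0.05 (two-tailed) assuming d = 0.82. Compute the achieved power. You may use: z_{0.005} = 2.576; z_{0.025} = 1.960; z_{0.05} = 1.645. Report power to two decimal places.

For two equal groups, power = Φ(d·√(n/2) − z_{α/2}).
d·√(n/2) = 0.82 × √(32/2) = 0.82 × 4.000 = 3.280.
z_β = 3.280 − 1.960 = 1.320.
Power = Φ(1.320) = 0.907.

power ≈ 0.91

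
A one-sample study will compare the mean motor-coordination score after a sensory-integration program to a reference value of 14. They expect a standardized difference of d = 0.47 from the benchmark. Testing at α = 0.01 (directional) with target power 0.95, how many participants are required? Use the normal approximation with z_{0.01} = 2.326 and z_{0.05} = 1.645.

For a one-sample test: n = ((z_{α} + z_β) / d)².
z_{α} + z_β = 2.326 + 1.645 = 3.971.
n = (3.971 / 0.47)² = 8.449² = 71.38.
Round up.

n = 72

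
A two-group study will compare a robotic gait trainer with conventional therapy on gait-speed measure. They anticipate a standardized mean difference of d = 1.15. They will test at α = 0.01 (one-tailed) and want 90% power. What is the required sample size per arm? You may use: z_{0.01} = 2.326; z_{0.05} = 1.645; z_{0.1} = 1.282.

n = 20 per group

For two independent groups with equal n: n = 2·((z_{α} + z_β) / d)².
z_{α} + z_β = 2.326 + 1.282 = 3.608.
n = 2 × (3.608 / 1.15)² = 2 × 3.137² = 2 × 9.84 = 19.7.
Round up to the next whole participant.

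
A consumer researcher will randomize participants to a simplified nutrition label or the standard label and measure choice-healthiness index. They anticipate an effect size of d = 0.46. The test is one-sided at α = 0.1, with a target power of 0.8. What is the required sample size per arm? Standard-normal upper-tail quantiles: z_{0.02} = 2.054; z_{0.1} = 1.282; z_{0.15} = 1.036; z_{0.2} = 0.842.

For two independent groups with equal n: n = 2·((z_{α} + z_β) / d)².
z_{α} + z_β = 1.282 + 0.842 = 2.124.
n = 2 × (2.124 / 0.46)² = 2 × 4.617² = 2 × 21.32 = 42.6.
Round up to the next whole participant.

n = 43 per group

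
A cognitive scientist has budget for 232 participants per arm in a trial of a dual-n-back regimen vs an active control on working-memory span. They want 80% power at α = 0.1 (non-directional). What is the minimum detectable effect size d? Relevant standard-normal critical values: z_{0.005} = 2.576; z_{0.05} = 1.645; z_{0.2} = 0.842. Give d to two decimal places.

For two independent groups of n = 232 each: d_min = (z_{α/2} + z_β)·√(2/n).
z-sum = 1.645 + 0.842 = 2.487.
d_min = 2.487 × √(2/232) = 2.487 × 0.0928 = 0.231.

d_min ≈ 0.23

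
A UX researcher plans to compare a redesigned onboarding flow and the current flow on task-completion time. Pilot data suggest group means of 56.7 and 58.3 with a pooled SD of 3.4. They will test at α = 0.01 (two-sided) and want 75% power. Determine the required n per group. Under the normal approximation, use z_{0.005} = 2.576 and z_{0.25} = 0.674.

Cohen's d = |M₁ − M₂| / SD_pooled = |56.7 − 58.3| / 3.4 = 1.6 / 3.4 = 0.471.
For two independent groups with equal n: n = 2·((z_{α/2} + z_β) / d)².
z_{α/2} + z_β = 2.576 + 0.674 = 3.250.
n = 2 × (3.250 / 0.471)² = 2 × 6.900² = 2 × 47.61 = 95.2.
Round up to the next whole participant.

n = 96 per group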